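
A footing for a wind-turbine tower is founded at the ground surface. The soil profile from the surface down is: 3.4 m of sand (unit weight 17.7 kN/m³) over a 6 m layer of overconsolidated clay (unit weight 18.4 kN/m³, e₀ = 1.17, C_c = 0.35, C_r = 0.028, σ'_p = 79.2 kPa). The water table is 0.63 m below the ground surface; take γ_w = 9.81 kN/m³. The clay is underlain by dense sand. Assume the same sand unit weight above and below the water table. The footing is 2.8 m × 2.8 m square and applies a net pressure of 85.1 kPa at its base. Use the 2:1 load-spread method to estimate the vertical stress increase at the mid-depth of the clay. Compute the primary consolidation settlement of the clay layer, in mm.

S_c ≈ 4.23 mm

Mid-depth of clay below the ground surface: z = 3.4 + 6/2 = 6.4 m.
Total vertical stress at mid-clay: σ_v = 17.7×3.4 + 18.4×3 = 115.38 kPa.
Pore pressure: u = 9.81×(6.4 − 0.63) = 56.604 kPa.
Initial effective stress: σ'_0 = σ_v − u = 115.38 − 56.604 = 58.776 kPa.
Stress increase at mid-clay by the 2:1 spreading method:
Δσ = qBL/((B+z)(L+z)) = 85.1×2.8×2.8/((2.8+6.4)(2.8+6.4)) = 7.8826 kPa
Final effective stress: σ'_f = 58.776 + 7.8826 = 66.659 kPa.
σ'_f = 66.659 ≤ σ'_p = 79.2 kPa, so the clay remains overconsolidated and only the recompression index applies:
S_c = C_r·H/(1+e₀)·log₁₀(σ'_f/σ'_0) = 0.028×6/2.17×log₁₀(66.659/58.776)
    = 0.07742 × 0.054659 = 0.004232 m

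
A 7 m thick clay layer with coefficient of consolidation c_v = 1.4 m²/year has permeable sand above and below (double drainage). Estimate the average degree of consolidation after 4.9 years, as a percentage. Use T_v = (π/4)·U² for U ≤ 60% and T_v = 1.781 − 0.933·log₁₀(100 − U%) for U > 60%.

U ≈ 79.6 %

Drainage path length: H_d = H/2 = 3.5 m (double drainage).
T_v = c_v·t/H_d² = 1.4×4.9/3.5² = 0.56.
T_v = 0.56 corresponds to the U > 60% branch:
U = 1 − 10^((1.781 − T_v)/0.933)/100 = 0.7964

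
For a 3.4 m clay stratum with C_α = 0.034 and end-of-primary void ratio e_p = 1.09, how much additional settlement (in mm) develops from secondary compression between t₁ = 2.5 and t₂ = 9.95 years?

S_s ≈ 33.2 mm

Secondary compression: S_s = C_α·H/(1+e_p)·log₁₀(t₂/t₁)
S_s = 0.034×3.4/(1+1.09)×log₁₀(9.95/2.5)
    = 0.05531 × 0.5999 = 0.03318 m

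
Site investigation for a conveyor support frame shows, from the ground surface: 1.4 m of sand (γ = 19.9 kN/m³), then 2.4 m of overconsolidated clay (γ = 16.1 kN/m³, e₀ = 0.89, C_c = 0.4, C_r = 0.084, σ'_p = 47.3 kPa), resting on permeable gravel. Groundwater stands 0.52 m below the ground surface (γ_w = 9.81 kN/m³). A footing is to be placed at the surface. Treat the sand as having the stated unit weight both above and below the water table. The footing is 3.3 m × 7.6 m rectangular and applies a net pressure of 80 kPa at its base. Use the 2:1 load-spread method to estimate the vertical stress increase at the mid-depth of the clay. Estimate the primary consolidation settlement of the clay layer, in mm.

S_c ≈ 79.2 mm

Mid-depth of clay below the ground surface: z = 1.4 + 2.4/2 = 2.6 m.
Total vertical stress at mid-clay: σ_v = 19.9×1.4 + 16.1×1.2 = 47.18 kPa.
Pore pressure: u = 9.81×(2.6 − 0.52) = 20.405 kPa.
Initial effective stress: σ'_0 = σ_v − u = 47.18 − 20.405 = 26.775 kPa.
Stress increase at mid-clay by the 2:1 spreading method:
Δσ = qBL/((B+z)(L+z)) = 80×3.3×7.6/((3.3+2.6)(7.6+2.6)) = 33.34 kPa
Final effective stress: σ'_f = 26.775 + 33.34 = 60.115 kPa.
σ'_f = 60.115 > σ'_p = 47.3 kPa, so the stress path crosses the preconsolidation pressure — recompression up to σ'_p, then virgin compression beyond:
S_c = H/(1+e₀)·[C_r·log₁₀(σ'_p/σ'_0) + C_c·log₁₀(σ'_f/σ'_p)]
    = 2.4/1.89 × [0.084×log₁₀(47.3/26.775) + 0.4×log₁₀(60.115/47.3)]
    = 1.2698 × [0.020759 + 0.041649] = 0.07925 m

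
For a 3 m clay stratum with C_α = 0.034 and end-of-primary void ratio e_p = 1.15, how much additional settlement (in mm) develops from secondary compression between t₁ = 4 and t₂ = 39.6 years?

Secondary compression: S_s = C_α·H/(1+e_p)·log₁₀(t₂/t₁)
S_s = 0.034×3/(1+1.15)×log₁₀(39.6/4)
    = 0.04744 × 0.9956 = 0.04723 m

S_s ≈ 47.2 mm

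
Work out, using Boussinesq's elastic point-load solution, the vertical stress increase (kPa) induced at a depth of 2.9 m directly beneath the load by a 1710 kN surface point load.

Boussinesq vertical stress below a point load on an elastic half-space:
Δσ_z = 3P/(2πz²) · [1 + (r/z)²]^(−5/2)
r/z = 0/2.9 = 0; [1+(r/z)²]^(−5/2) = 1.
Δσ_z = 3×1710/(2π×2.9²) × 1 = 97.083 × 1 = 97.08 kPa

Δσ_z ≈ 97.1 kPa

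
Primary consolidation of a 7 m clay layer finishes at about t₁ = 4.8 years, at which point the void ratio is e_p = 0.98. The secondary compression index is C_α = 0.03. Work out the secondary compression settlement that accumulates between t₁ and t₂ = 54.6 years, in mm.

S_s ≈ 112 mm

Secondary compression: S_s = C_α·H/(1+e_p)·log₁₀(t₂/t₁)
S_s = 0.03×7/(1+0.98)×log₁₀(54.6/4.8)
    = 0.1061 × 1.056 = 0.112 m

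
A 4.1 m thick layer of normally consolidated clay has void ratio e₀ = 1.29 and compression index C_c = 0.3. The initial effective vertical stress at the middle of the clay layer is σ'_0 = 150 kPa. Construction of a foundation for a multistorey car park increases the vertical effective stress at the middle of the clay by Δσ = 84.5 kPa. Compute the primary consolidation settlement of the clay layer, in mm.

Final effective stress: σ'_f = σ'_0 + Δσ = 150 + 84.5 = 234.5 kPa.
Normally consolidated clay, so the full stress increment lies on the virgin compression line:
S_c = C_c·H/(1+e₀)·log₁₀(σ'_f/σ'_0) = 0.3×4.1/(1+1.29)×log₁₀(234.5/150)
    = 0.53712 × 0.19405 = 0.1042 m

S_c ≈ 104 mm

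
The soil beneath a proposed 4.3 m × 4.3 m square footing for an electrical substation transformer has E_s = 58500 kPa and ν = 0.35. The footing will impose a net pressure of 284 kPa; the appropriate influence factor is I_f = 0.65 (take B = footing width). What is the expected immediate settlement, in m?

Immediate (elastic) settlement: S_e = q·B·(1−ν²)/E_s · I_f.
S_e = 284 × 4.3 × (1 − 0.35²) / 58500 × 0.65
    = 284 × 4.3 × 0.8775 / 58500 × 0.65
    = 0.01191 m

S_e ≈ 0.0119 m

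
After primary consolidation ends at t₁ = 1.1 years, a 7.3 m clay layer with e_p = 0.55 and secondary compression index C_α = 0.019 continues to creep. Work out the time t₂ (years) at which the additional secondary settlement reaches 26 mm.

t₂ ≈ 2.15 years

S_s = C_α·H/(1+e_p)·log₁₀(t₂/t₁) ⇒ log₁₀(t₂/t₁) = S_s·(1+e_p)/(C_α·H).
log₁₀(t₂/t₁) = 0.026 × (1+0.55) / (0.019×7.3) = 0.2906
t₂ = t₁ × 10^0.2906 = 1.1 × 1.952 = 2.148 years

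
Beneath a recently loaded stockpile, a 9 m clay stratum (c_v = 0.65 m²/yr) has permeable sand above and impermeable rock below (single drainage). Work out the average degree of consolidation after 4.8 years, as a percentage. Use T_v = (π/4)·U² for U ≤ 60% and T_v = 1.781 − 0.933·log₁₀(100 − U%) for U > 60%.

U ≈ 22.1 %

Drainage path length: H_d = H = 9 m (single drainage).
T_v = c_v·t/H_d² = 0.65×4.8/9² = 0.038519.
T_v = 0.038519 corresponds to the U ≤ 60% branch:
U = √(4T_v/π) = 0.2215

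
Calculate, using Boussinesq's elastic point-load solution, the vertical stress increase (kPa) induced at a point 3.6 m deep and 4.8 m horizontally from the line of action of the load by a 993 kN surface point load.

Boussinesq vertical stress below a point load on an elastic half-space:
Δσ_z = 3P/(2πz²) · [1 + (r/z)²]^(−5/2)
r/z = 4.8/3.6 = 1.3333; [1+(r/z)²]^(−5/2) = 0.07776.
Δσ_z = 3×993/(2π×3.6²) × 0.07776 = 36.584 × 0.07776 = 2.845 kPa

Δσ_z ≈ 2.84 kPa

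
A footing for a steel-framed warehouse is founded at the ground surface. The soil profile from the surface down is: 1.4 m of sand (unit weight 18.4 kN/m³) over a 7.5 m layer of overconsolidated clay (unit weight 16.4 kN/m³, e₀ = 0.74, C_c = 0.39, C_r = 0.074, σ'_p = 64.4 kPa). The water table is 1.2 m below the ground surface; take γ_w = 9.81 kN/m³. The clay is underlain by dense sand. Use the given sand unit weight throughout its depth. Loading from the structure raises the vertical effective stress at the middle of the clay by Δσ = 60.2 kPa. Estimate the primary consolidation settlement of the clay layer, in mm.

S_c ≈ 421 mm

Mid-depth of clay below the ground surface: z = 1.4 + 7.5/2 = 5.15 m.
Total vertical stress at mid-clay: σ_v = 18.4×1.4 + 16.4×3.75 = 87.26 kPa.
Pore pressure: u = 9.81×(5.15 − 1.2) = 38.75 kPa.
Initial effective stress: σ'_0 = σ_v − u = 87.26 − 38.75 = 48.51 kPa.
Final effective stress: σ'_f = 48.51 + 60.2 = 108.71 kPa.
σ'_f = 108.71 > σ'_p = 64.4 kPa, so the stress path crosses the preconsolidation pressure — recompression up to σ'_p, then virgin compression beyond:
S_c = H/(1+e₀)·[C_r·log₁₀(σ'_p/σ'_0) + C_c·log₁₀(σ'_f/σ'_p)]
    = 7.5/1.74 × [0.074×log₁₀(64.4/48.51) + 0.39×log₁₀(108.71/64.4)]
    = 4.3103 × [0.009106 + 0.08868] = 0.4215 m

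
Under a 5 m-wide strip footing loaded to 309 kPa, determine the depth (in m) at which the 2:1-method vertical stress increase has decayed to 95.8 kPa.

z ≈ 11.1 m

2:1 spreading — at depth z the loaded area has grown by z in each plan dimension:
qB/(B+z) = Δσ_z ⇒ z = qB/Δσ_z − B = 309×5/95.8 − 5 = 11.13 m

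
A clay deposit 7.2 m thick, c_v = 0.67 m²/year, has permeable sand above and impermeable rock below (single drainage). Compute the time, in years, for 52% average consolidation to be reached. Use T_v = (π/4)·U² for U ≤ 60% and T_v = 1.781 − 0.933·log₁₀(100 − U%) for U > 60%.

t ≈ 16.4 years

Drainage path length: H_d = H = 7.2 m (single drainage).
U ≤ 60%: T_v = (π/4)·U² = (π/4)×0.52² = 0.21237.
t = T_v·H_d²/c_v = 0.21237×7.2²/0.67 = 16.43 years.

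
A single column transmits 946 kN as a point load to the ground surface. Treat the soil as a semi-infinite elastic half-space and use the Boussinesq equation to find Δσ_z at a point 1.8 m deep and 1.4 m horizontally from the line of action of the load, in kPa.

Δσ_z ≈ 42.7 kPa

Boussinesq vertical stress below a point load on an elastic half-space:
Δσ_z = 3P/(2πz²) · [1 + (r/z)²]^(−5/2)
r/z = 1.4/1.8 = 0.77778; [1+(r/z)²]^(−5/2) = 0.30645.
Δσ_z = 3×946/(2π×1.8²) × 0.30645 = 139.41 × 0.30645 = 42.72 kPa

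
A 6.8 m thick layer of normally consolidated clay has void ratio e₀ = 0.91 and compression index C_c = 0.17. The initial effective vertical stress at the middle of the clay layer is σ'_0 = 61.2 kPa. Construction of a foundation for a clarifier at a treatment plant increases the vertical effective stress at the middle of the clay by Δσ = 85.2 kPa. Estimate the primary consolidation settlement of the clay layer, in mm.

Final effective stress: σ'_f = σ'_0 + Δσ = 61.2 + 85.2 = 146.4 kPa.
Normally consolidated clay, so the full stress increment lies on the virgin compression line:
S_c = C_c·H/(1+e₀)·log₁₀(σ'_f/σ'_0) = 0.17×6.8/(1+0.91)×log₁₀(146.4/61.2)
    = 0.60524 × 0.37879 = 0.2293 m

S_c ≈ 229 mm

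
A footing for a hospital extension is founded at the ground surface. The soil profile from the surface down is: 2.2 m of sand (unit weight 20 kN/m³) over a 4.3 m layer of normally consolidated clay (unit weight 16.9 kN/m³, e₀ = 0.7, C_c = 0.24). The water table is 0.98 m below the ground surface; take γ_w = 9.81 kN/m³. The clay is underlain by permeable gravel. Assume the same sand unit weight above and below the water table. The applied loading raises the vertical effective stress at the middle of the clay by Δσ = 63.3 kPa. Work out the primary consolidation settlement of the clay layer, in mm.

Mid-depth of clay below the ground surface: z = 2.2 + 4.3/2 = 4.35 m.
Total vertical stress at mid-clay: σ_v = 20×2.2 + 16.9×2.15 = 80.335 kPa.
Pore pressure: u = 9.81×(4.35 − 0.98) = 33.06 kPa.
Initial effective stress: σ'_0 = σ_v − u = 80.335 − 33.06 = 47.275 kPa.
Final effective stress: σ'_f = σ'_0 + Δσ = 47.275 + 63.3 = 110.57 kPa.
Normally consolidated clay, so the full stress increment lies on the virgin compression line:
S_c = C_c·H/(1+e₀)·log₁₀(σ'_f/σ'_0) = 0.24×4.3/(1+0.7)×log₁₀(110.57/47.275)
    = 0.60706 × 0.36901 = 0.224 m

S_c ≈ 224 mm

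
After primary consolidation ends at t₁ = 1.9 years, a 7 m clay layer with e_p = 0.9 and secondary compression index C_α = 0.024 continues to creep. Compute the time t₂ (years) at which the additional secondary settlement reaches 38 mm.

S_s = C_α·H/(1+e_p)·log₁₀(t₂/t₁) ⇒ log₁₀(t₂/t₁) = S_s·(1+e_p)/(C_α·H).
log₁₀(t₂/t₁) = 0.038 × (1+0.9) / (0.024×7) = 0.4298
t₂ = t₁ × 10^0.4298 = 1.9 × 2.69 = 5.111 years

t₂ ≈ 5.11 years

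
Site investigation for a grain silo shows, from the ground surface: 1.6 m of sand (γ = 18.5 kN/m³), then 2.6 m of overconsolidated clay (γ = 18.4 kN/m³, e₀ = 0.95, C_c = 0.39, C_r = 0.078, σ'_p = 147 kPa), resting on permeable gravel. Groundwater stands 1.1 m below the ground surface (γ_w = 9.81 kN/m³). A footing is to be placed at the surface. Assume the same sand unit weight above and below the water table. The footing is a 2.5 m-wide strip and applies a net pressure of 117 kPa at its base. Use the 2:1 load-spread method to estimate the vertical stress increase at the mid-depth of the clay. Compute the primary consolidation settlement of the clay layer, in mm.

Mid-depth of clay below the ground surface: z = 1.6 + 2.6/2 = 2.9 m.
Total vertical stress at mid-clay: σ_v = 18.5×1.6 + 18.4×1.3 = 53.52 kPa.
Pore pressure: u = 9.81×(2.9 − 1.1) = 17.658 kPa.
Initial effective stress: σ'_0 = σ_v − u = 53.52 − 17.658 = 35.862 kPa.
Stress increase at mid-clay by the 2:1 spreading method:
Δσ = qB/(B+z) = 117×2.5/(2.5+2.9) = 54.167 kPa
Final effective stress: σ'_f = 35.862 + 54.167 = 90.029 kPa.
σ'_f = 90.029 ≤ σ'_p = 147 kPa, so the clay remains overconsolidated and only the recompression index applies:
S_c = C_r·H/(1+e₀)·log₁₀(σ'_f/σ'_0) = 0.078×2.6/1.95×log₁₀(90.029/35.862)
    = 0.104 × 0.39975 = 0.04157 m

S_c ≈ 41.6 mm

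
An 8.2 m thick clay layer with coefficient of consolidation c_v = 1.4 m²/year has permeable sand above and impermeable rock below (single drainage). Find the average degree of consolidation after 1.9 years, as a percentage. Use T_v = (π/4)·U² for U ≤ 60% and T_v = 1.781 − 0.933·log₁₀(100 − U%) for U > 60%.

U ≈ 22.4 %

Drainage path length: H_d = H = 8.2 m (single drainage).
T_v = c_v·t/H_d² = 1.4×1.9/8.2² = 0.03956.
T_v = 0.03956 corresponds to the U ≤ 60% branch:
U = √(4T_v/π) = 0.2244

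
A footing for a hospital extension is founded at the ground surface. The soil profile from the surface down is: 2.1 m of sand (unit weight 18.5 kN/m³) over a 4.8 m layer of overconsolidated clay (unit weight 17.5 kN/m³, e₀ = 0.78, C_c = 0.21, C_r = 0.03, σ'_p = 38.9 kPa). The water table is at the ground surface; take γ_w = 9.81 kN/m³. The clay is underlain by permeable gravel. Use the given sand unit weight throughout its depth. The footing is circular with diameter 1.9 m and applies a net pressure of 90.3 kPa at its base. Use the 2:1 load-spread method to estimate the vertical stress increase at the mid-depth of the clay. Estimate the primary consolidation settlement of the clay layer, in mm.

S_c ≈ 36 mm

Mid-depth of clay below the ground surface: z = 2.1 + 4.8/2 = 4.5 m.
Total vertical stress at mid-clay: σ_v = 18.5×2.1 + 17.5×2.4 = 80.85 kPa.
Pore pressure: u = 9.81×(4.5 − 0) = 44.145 kPa.
Initial effective stress: σ'_0 = σ_v − u = 80.85 − 44.145 = 36.705 kPa.
Stress increase at mid-clay by the 2:1 spreading method:
Δσ ≈ qD²/(D+z)² = 90.3×1.9²/(1.9+4.5)² = 7.9586 kPa
Final effective stress: σ'_f = 36.705 + 7.9586 = 44.664 kPa.
σ'_f = 44.664 > σ'_p = 38.9 kPa, so the stress path crosses the preconsolidation pressure — recompression up to σ'_p, then virgin compression beyond:
S_c = H/(1+e₀)·[C_r·log₁₀(σ'_p/σ'_0) + C_c·log₁₀(σ'_f/σ'_p)]
    = 4.8/1.78 × [0.03×log₁₀(38.9/36.705) + 0.21×log₁₀(44.664/38.9)]
    = 2.6966 × [0.00075673 + 0.012602] = 0.03602 m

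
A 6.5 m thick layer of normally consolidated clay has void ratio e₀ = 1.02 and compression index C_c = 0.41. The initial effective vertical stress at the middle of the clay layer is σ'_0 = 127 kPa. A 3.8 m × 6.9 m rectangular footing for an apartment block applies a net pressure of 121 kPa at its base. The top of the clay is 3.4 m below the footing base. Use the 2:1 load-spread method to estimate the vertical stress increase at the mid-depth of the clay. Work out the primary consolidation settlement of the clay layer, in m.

Mid-depth of clay below the footing base: z = 3.4 + 6.5/2 = 6.65 m.
Stress increase at mid-clay by the 2:1 spreading method:
Δσ = qBL/((B+z)(L+z)) = 121×3.8×6.9/((3.8+6.65)(6.9+6.65)) = 22.406 kPa
Final effective stress: σ'_f = σ'_0 + Δσ = 127 + 22.406 = 149.41 kPa.
Normally consolidated clay, so the full stress increment lies on the virgin compression line:
S_c = C_c·H/(1+e₀)·log₁₀(σ'_f/σ'_0) = 0.41×6.5/(1+1.02)×log₁₀(149.41/127)
    = 1.3193 × 0.070576 = 0.09311 m

S_c ≈ 0.0931 m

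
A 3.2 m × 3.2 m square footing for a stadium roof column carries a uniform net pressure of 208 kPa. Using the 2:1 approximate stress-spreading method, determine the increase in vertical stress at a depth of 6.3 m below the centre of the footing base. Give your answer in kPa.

By the 2:1 method the load spreads at 1 horizontal : 2 vertical, so at depth z the loaded area has grown by z in each plan dimension:
Δσ = qBL/((B+z)(L+z)) = 208×3.2×3.2/((3.2+6.3)(3.2+6.3)) = 23.6 kPa

Δσ_z ≈ 23.6 kPa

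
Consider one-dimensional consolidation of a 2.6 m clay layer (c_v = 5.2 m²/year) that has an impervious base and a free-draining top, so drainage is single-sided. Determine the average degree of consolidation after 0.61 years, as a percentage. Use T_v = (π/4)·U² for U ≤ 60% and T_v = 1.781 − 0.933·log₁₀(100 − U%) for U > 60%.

U ≈ 74.5 %

Drainage path length: H_d = H = 2.6 m (single drainage).
T_v = c_v·t/H_d² = 5.2×0.61/2.6² = 0.46923.
T_v = 0.46923 corresponds to the U > 60% branch:
U = 1 − 10^((1.781 − T_v)/0.933)/100 = 0.7453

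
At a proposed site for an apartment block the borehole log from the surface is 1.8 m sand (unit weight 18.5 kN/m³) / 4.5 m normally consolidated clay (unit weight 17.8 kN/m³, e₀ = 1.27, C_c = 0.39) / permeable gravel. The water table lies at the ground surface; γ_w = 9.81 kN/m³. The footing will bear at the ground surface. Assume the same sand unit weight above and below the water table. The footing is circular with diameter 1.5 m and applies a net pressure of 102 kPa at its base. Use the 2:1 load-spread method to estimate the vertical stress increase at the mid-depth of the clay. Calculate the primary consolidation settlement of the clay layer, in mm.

Mid-depth of clay below the ground surface: z = 1.8 + 4.5/2 = 4.05 m.
Total vertical stress at mid-clay: σ_v = 18.5×1.8 + 17.8×2.25 = 73.35 kPa.
Pore pressure: u = 9.81×(4.05 − 0) = 39.73 kPa.
Initial effective stress: σ'_0 = σ_v − u = 73.35 − 39.73 = 33.62 kPa.
Stress increase at mid-clay by the 2:1 spreading method:
Δσ ≈ qD²/(D+z)² = 102×1.5²/(1.5+4.05)² = 7.4507 kPa
Final effective stress: σ'_f = σ'_0 + Δσ = 33.62 + 7.4507 = 41.071 kPa.
Normally consolidated clay, so the full stress increment lies on the virgin compression line:
S_c = C_c·H/(1+e₀)·log₁₀(σ'_f/σ'_0) = 0.39×4.5/(1+1.27)×log₁₀(41.071/33.62)
    = 0.77313 × 0.086938 = 0.06721 m

S_c ≈ 67.2 mm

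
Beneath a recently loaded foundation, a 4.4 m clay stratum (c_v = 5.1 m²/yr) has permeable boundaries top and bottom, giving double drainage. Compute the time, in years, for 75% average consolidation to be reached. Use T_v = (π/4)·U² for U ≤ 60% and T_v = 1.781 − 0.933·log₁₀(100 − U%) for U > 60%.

Drainage path length: H_d = H/2 = 2.2 m (double drainage).
U > 60%: T_v = 1.781 − 0.933·log₁₀(100 − 75) = 0.47672.
t = T_v·H_d²/c_v = 0.47672×2.2²/5.1 = 0.4524 years.

t ≈ 0.452 years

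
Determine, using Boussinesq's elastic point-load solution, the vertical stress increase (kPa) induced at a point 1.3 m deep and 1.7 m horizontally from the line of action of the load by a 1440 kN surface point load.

Boussinesq vertical stress below a point load on an elastic half-space:
Δσ_z = 3P/(2πz²) · [1 + (r/z)²]^(−5/2)
r/z = 1.7/1.3 = 1.3077; [1+(r/z)²]^(−5/2) = 0.082709.
Δσ_z = 3×1440/(2π×1.3²) × 0.082709 = 406.83 × 0.082709 = 33.65 kPa

Δσ_z ≈ 33.6 kPa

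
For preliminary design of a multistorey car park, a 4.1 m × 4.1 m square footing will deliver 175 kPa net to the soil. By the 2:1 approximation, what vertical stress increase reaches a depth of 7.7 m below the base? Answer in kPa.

Δσ_z ≈ 21.1 kPa

By the 2:1 method the load spreads at 1 horizontal : 2 vertical, so at depth z the loaded area has grown by z in each plan dimension:
Δσ = qBL/((B+z)(L+z)) = 175×4.1×4.1/((4.1+7.7)(4.1+7.7)) = 21.127 kPa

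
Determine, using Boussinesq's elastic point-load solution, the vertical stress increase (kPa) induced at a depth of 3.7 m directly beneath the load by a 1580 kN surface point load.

Δσ_z ≈ 55.1 kPa

Boussinesq vertical stress below a point load on an elastic half-space:
Δσ_z = 3P/(2πz²) · [1 + (r/z)²]^(−5/2)
r/z = 0/3.7 = 0; [1+(r/z)²]^(−5/2) = 1.
Δσ_z = 3×1580/(2π×3.7²) × 1 = 55.106 × 1 = 55.11 kPa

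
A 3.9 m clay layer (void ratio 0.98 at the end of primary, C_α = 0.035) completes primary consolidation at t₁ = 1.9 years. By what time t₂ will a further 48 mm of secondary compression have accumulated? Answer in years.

t₂ ≈ 9.44 years

S_s = C_α·H/(1+e_p)·log₁₀(t₂/t₁) ⇒ log₁₀(t₂/t₁) = S_s·(1+e_p)/(C_α·H).
log₁₀(t₂/t₁) = 0.048 × (1+0.98) / (0.035×3.9) = 0.6963
t₂ = t₁ × 10^0.6963 = 1.9 × 4.969 = 9.441 years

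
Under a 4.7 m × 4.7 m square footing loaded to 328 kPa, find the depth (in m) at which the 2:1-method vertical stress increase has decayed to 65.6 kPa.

2:1 spreading — at depth z the loaded area has grown by z in each plan dimension:
qB²/(B+z)² = Δσ_z ⇒ z = B(√(q/Δσ_z) − 1) = 4.7×(√(328/65.6) − 1) = 5.81 m

z ≈ 5.81 m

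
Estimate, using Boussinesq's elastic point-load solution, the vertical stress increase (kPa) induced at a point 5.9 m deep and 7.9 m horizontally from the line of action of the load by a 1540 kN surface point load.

Δσ_z ≈ 1.62 kPa

Boussinesq vertical stress below a point load on an elastic half-space:
Δσ_z = 3P/(2πz²) · [1 + (r/z)²]^(−5/2)
r/z = 7.9/5.9 = 1.339; [1+(r/z)²]^(−5/2) = 0.076713.
Δσ_z = 3×1540/(2π×5.9²) × 0.076713 = 21.123 × 0.076713 = 1.62 kPa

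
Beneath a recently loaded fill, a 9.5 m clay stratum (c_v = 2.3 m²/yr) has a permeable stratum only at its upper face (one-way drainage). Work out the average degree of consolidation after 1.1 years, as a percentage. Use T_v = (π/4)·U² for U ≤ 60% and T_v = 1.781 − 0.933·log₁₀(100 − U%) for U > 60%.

U ≈ 18.9 %

Drainage path length: H_d = H = 9.5 m (single drainage).
T_v = c_v·t/H_d² = 2.3×1.1/9.5² = 0.028033.
T_v = 0.028033 corresponds to the U ≤ 60% branch:
U = √(4T_v/π) = 0.1889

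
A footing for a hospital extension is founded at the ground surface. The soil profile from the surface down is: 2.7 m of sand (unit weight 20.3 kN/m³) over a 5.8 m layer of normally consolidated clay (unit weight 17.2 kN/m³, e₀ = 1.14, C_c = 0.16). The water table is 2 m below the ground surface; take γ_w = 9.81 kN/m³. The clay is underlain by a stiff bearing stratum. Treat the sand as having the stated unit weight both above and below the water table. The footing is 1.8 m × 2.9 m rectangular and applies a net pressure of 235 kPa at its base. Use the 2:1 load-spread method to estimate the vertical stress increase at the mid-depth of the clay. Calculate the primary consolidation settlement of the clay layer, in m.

S_c ≈ 0.0467 m

Mid-depth of clay below the ground surface: z = 2.7 + 5.8/2 = 5.6 m.
Total vertical stress at mid-clay: σ_v = 20.3×2.7 + 17.2×2.9 = 104.69 kPa.
Pore pressure: u = 9.81×(5.6 − 2) = 35.316 kPa.
Initial effective stress: σ'_0 = σ_v − u = 104.69 − 35.316 = 69.374 kPa.
Stress increase at mid-clay by the 2:1 spreading method:
Δσ = qBL/((B+z)(L+z)) = 235×1.8×2.9/((1.8+5.6)(2.9+5.6)) = 19.502 kPa
Final effective stress: σ'_f = σ'_0 + Δσ = 69.374 + 19.502 = 88.876 kPa.
Normally consolidated clay, so the full stress increment lies on the virgin compression line:
S_c = C_c·H/(1+e₀)·log₁₀(σ'_f/σ'_0) = 0.16×5.8/(1+1.14)×log₁₀(88.876/69.374)
    = 0.43364 × 0.10759 = 0.04666 m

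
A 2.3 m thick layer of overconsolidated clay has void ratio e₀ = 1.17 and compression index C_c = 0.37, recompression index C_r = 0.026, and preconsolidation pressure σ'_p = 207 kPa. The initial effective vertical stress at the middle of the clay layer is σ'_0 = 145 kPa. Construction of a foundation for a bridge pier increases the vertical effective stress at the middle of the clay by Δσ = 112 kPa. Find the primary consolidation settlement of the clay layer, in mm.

Final effective stress: σ'_f = 145 + 112 = 257 kPa.
σ'_f = 257 > σ'_p = 207 kPa, so the stress path crosses the preconsolidation pressure — recompression up to σ'_p, then virgin compression beyond:
S_c = H/(1+e₀)·[C_r·log₁₀(σ'_p/σ'_0) + C_c·log₁₀(σ'_f/σ'_p)]
    = 2.3/2.17 × [0.026×log₁₀(207/145) + 0.37×log₁₀(257/207)]
    = 1.0599 × [0.0040197 + 0.034766] = 0.04111 m

S_c ≈ 41.1 mm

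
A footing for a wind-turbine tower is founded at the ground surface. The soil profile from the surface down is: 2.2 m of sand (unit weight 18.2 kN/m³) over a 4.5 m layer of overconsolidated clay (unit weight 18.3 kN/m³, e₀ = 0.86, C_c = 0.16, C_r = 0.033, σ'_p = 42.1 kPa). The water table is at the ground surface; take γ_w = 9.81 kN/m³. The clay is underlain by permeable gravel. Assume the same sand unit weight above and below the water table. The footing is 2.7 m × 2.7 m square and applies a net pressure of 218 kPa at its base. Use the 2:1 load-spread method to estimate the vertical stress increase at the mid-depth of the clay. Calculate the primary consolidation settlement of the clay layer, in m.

Mid-depth of clay below the ground surface: z = 2.2 + 4.5/2 = 4.45 m.
Total vertical stress at mid-clay: σ_v = 18.2×2.2 + 18.3×2.25 = 81.215 kPa.
Pore pressure: u = 9.81×(4.45 − 0) = 43.655 kPa.
Initial effective stress: σ'_0 = σ_v − u = 81.215 − 43.655 = 37.56 kPa.
Stress increase at mid-clay by the 2:1 spreading method:
Δσ = qBL/((B+z)(L+z)) = 218×2.7×2.7/((2.7+4.45)(2.7+4.45)) = 31.087 kPa
Final effective stress: σ'_f = 37.56 + 31.087 = 68.647 kPa.
σ'_f = 68.647 > σ'_p = 42.1 kPa, so the stress path crosses the preconsolidation pressure — recompression up to σ'_p, then virgin compression beyond:
S_c = H/(1+e₀)·[C_r·log₁₀(σ'_p/σ'_0) + C_c·log₁₀(σ'_f/σ'_p)]
    = 4.5/1.86 × [0.033×log₁₀(42.1/37.56) + 0.16×log₁₀(68.647/42.1)]
    = 2.4194 × [0.0016354 + 0.033974] = 0.08615 m

S_c ≈ 0.0862 m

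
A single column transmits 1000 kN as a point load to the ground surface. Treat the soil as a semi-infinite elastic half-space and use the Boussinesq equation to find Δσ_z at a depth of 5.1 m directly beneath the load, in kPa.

Δσ_z ≈ 18.4 kPa

Boussinesq vertical stress below a point load on an elastic half-space:
Δσ_z = 3P/(2πz²) · [1 + (r/z)²]^(−5/2)
r/z = 0/5.1 = 0; [1+(r/z)²]^(−5/2) = 1.
Δσ_z = 3×1000/(2π×5.1²) × 1 = 18.357 × 1 = 18.36 kPa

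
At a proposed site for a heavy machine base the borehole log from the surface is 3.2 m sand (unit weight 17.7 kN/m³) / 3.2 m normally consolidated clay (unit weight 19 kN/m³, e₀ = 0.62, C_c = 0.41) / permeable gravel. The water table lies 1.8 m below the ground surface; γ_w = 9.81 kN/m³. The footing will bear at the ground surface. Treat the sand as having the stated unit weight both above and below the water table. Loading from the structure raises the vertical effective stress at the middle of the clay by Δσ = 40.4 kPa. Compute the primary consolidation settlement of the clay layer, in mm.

Mid-depth of clay below the ground surface: z = 3.2 + 3.2/2 = 4.8 m.
Total vertical stress at mid-clay: σ_v = 17.7×3.2 + 19×1.6 = 87.04 kPa.
Pore pressure: u = 9.81×(4.8 − 1.8) = 29.43 kPa.
Initial effective stress: σ'_0 = σ_v − u = 87.04 − 29.43 = 57.61 kPa.
Final effective stress: σ'_f = σ'_0 + Δσ = 57.61 + 40.4 = 98.01 kPa.
Normally consolidated clay, so the full stress increment lies on the virgin compression line:
S_c = C_c·H/(1+e₀)·log₁₀(σ'_f/σ'_0) = 0.41×3.2/(1+0.62)×log₁₀(98.01/57.61)
    = 0.80988 × 0.23077 = 0.1869 m

S_c ≈ 187 mm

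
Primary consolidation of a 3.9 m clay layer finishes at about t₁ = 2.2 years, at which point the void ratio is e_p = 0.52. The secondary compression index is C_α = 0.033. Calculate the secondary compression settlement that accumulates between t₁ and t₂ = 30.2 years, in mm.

Secondary compression: S_s = C_α·H/(1+e_p)·log₁₀(t₂/t₁)
S_s = 0.033×3.9/(1+0.52)×log₁₀(30.2/2.2)
    = 0.08467 × 1.138 = 0.09632 m

S_s ≈ 96.3 mm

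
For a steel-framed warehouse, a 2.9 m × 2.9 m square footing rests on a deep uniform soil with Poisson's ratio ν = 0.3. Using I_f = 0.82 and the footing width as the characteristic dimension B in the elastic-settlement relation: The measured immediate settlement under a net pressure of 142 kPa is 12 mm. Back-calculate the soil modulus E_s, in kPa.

S_e = q·B·(1−ν²)/E_s · I_f  ⇒  E_s = q·B·(1−ν²)·I_f / S_e.
E_s = 142 × 2.9 × 0.91 × 0.82 / 0.012 = 25610 kPa

E_s ≈ 25600 kPa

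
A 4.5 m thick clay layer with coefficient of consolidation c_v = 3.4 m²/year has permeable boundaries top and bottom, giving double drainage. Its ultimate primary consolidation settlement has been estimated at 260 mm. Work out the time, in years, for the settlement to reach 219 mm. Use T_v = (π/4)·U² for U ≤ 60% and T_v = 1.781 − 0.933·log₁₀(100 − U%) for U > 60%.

t ≈ 0.988 years

Drainage path length: H_d = H/2 = 2.25 m (double drainage).
U = S(t)/S_ult = 219/260 = 0.8423.
U > 60%: T_v = 1.781 − 0.933·log₁₀(100 − 84.231) = 0.66344.
t = T_v·H_d²/c_v = 0.66344×2.25²/3.4 = 0.9878 years.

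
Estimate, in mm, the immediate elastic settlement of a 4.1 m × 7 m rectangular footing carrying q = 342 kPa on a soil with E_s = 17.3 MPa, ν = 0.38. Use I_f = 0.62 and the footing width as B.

S_e ≈ 43 mm

Immediate (elastic) settlement: S_e = q·B·(1−ν²)/E_s · I_f.
E_s = 17.3 MPa = 17300 kPa.
S_e = 342 × 4.1 × (1 − 0.38²) / 17300 × 0.62
    = 342 × 4.1 × 0.8556 / 17300 × 0.62
    = 0.043 m = 43 mm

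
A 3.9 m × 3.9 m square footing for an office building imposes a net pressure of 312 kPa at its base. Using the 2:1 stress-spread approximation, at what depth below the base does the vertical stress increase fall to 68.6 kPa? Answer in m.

z ≈ 4.42 m

2:1 spreading — at depth z the loaded area has grown by z in each plan dimension:
qB²/(B+z)² = Δσ_z ⇒ z = B(√(q/Δσ_z) − 1) = 3.9×(√(312/68.6) − 1) = 4.417 m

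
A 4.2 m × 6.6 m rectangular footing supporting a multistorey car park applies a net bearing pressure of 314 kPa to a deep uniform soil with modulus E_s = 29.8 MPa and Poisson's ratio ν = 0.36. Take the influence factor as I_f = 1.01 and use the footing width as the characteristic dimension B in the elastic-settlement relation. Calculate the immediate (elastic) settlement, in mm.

Immediate (elastic) settlement: S_e = q·B·(1−ν²)/E_s · I_f.
E_s = 29.8 MPa = 29800 kPa.
S_e = 314 × 4.2 × (1 − 0.36²) / 29800 × 1.01
    = 314 × 4.2 × 0.8704 / 29800 × 1.01
    = 0.0389 m = 38.9 mm

S_e ≈ 38.9 mm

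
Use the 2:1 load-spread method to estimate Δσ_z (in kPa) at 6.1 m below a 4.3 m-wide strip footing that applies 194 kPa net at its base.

By the 2:1 method the load spreads at 1 horizontal : 2 vertical, so at depth z the loaded area has grown by z in each plan dimension:
Δσ = qB/(B+z) = 194×4.3/(4.3+6.1) = 80.212 kPa

Δσ_z ≈ 80.2 kPa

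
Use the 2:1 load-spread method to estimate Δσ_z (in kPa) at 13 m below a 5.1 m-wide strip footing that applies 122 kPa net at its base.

By the 2:1 method the load spreads at 1 horizontal : 2 vertical, so at depth z the loaded area has grown by z in each plan dimension:
Δσ = qB/(B+z) = 122×5.1/(5.1+13) = 34.376 kPa

Δσ_z ≈ 34.4 kPa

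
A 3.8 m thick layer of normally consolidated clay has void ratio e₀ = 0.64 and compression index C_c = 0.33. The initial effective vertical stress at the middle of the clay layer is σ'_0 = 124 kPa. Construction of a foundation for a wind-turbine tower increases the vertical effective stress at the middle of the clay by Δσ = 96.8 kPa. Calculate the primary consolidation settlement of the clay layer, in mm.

Final effective stress: σ'_f = σ'_0 + Δσ = 124 + 96.8 = 220.8 kPa.
Normally consolidated clay, so the full stress increment lies on the virgin compression line:
S_c = C_c·H/(1+e₀)·log₁₀(σ'_f/σ'_0) = 0.33×3.8/(1+0.64)×log₁₀(220.8/124)
    = 0.76463 × 0.25058 = 0.1916 m

S_c ≈ 192 mm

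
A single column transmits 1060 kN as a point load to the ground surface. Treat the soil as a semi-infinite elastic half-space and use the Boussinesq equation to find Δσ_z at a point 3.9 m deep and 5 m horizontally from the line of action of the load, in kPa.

Δσ_z ≈ 2.93 kPa

Boussinesq vertical stress below a point load on an elastic half-space:
Δσ_z = 3P/(2πz²) · [1 + (r/z)²]^(−5/2)
r/z = 5/3.9 = 1.2821; [1+(r/z)²]^(−5/2) = 0.088001.
Δσ_z = 3×1060/(2π×3.9²) × 0.088001 = 33.275 × 0.088001 = 2.928 kPa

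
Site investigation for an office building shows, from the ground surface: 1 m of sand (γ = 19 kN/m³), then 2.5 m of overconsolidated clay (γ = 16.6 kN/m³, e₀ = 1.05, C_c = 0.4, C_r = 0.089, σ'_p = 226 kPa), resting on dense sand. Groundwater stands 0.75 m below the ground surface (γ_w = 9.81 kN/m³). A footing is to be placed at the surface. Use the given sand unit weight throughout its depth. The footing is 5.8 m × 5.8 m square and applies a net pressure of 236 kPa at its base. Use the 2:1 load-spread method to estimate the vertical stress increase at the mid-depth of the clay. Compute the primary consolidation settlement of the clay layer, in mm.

S_c ≈ 83.6 mm

Mid-depth of clay below the ground surface: z = 1 + 2.5/2 = 2.25 m.
Total vertical stress at mid-clay: σ_v = 19×1 + 16.6×1.25 = 39.75 kPa.
Pore pressure: u = 9.81×(2.25 − 0.75) = 14.715 kPa.
Initial effective stress: σ'_0 = σ_v − u = 39.75 − 14.715 = 25.035 kPa.
Stress increase at mid-clay by the 2:1 spreading method:
Δσ = qBL/((B+z)(L+z)) = 236×5.8×5.8/((5.8+2.25)(5.8+2.25)) = 122.51 kPa
Final effective stress: σ'_f = 25.035 + 122.51 = 147.55 kPa.
σ'_f = 147.55 ≤ σ'_p = 226 kPa, so the clay remains overconsolidated and only the recompression index applies:
S_c = C_r·H/(1+e₀)·log₁₀(σ'_f/σ'_0) = 0.089×2.5/2.05×log₁₀(147.55/25.035)
    = 0.10854 × 0.77039 = 0.08361 m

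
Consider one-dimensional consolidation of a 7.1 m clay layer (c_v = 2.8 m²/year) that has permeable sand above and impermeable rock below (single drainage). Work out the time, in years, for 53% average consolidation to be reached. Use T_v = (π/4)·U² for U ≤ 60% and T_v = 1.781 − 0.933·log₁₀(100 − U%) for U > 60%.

Drainage path length: H_d = H = 7.1 m (single drainage).
U ≤ 60%: T_v = (π/4)·U² = (π/4)×0.53² = 0.22062.
t = T_v·H_d²/c_v = 0.22062×7.1²/2.8 = 3.972 years.

t ≈ 3.97 years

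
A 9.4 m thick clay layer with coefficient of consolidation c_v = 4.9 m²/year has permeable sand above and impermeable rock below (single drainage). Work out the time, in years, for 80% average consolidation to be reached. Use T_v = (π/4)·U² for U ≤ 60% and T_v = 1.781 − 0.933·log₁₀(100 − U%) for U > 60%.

Drainage path length: H_d = H = 9.4 m (single drainage).
U > 60%: T_v = 1.781 − 0.933·log₁₀(100 − 80) = 0.56714.
t = T_v·H_d²/c_v = 0.56714×9.4²/4.9 = 10.23 years.

t ≈ 10.2 years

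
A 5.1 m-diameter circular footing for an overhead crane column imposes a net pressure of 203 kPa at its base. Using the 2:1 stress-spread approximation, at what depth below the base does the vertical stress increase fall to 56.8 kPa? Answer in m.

z ≈ 4.54 m

2:1 spreading — at depth z the loaded area has grown by z in each plan dimension:
qD²/(D+z)² = Δσ_z ⇒ z = D(√(q/Δσ_z) − 1) = 5.1×(√(203/56.8) − 1) = 4.541 m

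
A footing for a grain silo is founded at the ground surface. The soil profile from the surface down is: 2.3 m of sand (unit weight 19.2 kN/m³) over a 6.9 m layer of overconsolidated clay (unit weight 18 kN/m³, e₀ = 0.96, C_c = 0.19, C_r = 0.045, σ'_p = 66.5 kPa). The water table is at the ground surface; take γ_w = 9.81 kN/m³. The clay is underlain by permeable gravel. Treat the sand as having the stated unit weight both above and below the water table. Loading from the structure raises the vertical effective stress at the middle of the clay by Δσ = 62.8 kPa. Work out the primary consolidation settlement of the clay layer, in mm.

Mid-depth of clay below the ground surface: z = 2.3 + 6.9/2 = 5.75 m.
Total vertical stress at mid-clay: σ_v = 19.2×2.3 + 18×3.45 = 106.26 kPa.
Pore pressure: u = 9.81×(5.75 − 0) = 56.408 kPa.
Initial effective stress: σ'_0 = σ_v − u = 106.26 − 56.408 = 49.852 kPa.
Final effective stress: σ'_f = 49.852 + 62.8 = 112.65 kPa.
σ'_f = 112.65 > σ'_p = 66.5 kPa, so the stress path crosses the preconsolidation pressure — recompression up to σ'_p, then virgin compression beyond:
S_c = H/(1+e₀)·[C_r·log₁₀(σ'_p/σ'_0) + C_c·log₁₀(σ'_f/σ'_p)]
    = 6.9/1.96 × [0.045×log₁₀(66.5/49.852) + 0.19×log₁₀(112.65/66.5)]
    = 3.5204 × [0.0056313 + 0.043493] = 0.1729 m

S_c ≈ 173 mm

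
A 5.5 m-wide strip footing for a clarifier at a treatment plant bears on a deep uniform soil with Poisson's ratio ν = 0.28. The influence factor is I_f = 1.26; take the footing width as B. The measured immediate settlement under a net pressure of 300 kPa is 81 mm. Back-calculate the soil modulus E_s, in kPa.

E_s ≈ 23700 kPa

S_e = q·B·(1−ν²)/E_s · I_f  ⇒  E_s = q·B·(1−ν²)·I_f / S_e.
E_s = 300 × 5.5 × 0.9216 × 1.26 / 0.081 = 23650 kPa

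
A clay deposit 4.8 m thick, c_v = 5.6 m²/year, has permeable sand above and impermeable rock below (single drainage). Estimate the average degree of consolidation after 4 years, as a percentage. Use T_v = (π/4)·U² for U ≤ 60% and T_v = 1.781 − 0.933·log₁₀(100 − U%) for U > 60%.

U ≈ 92.6 %

Drainage path length: H_d = H = 4.8 m (single drainage).
T_v = c_v·t/H_d² = 5.6×4/4.8² = 0.97222.
T_v = 0.97222 corresponds to the U > 60% branch:
U = 1 − 10^((1.781 − T_v)/0.933)/100 = 0.9264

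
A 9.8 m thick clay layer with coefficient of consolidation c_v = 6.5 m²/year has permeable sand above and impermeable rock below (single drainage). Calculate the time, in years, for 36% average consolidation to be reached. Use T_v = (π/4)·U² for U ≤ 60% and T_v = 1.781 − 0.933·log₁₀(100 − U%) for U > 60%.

t ≈ 1.5 years

Drainage path length: H_d = H = 9.8 m (single drainage).
U ≤ 60%: T_v = (π/4)·U² = (π/4)×0.36² = 0.10179.
t = T_v·H_d²/c_v = 0.10179×9.8²/6.5 = 1.504 years.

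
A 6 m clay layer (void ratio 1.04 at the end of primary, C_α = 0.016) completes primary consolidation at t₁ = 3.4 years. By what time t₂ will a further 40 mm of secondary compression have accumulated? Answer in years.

t₂ ≈ 24.1 years

S_s = C_α·H/(1+e_p)·log₁₀(t₂/t₁) ⇒ log₁₀(t₂/t₁) = S_s·(1+e_p)/(C_α·H).
log₁₀(t₂/t₁) = 0.04 × (1+1.04) / (0.016×6) = 0.85
t₂ = t₁ × 10^0.85 = 3.4 × 7.079 = 24.07 years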